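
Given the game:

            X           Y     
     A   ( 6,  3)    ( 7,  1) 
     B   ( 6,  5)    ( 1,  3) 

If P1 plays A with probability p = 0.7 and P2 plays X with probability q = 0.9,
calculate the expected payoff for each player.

E[P1] = 5.92, E[P2] = 3.4

Work:
E[P1] = p·q·π₁(A,X) + p·(1-q)·π₁(A,Y) + (1-p)·q·π₁(B,X) + (1-p)·(1-q)·π₁(B,Y)
= 0.7·0.9·6 + 0.7·0.1·7 + 0.3·0.9·6 + 0.3·0.1·1
= 5.92

E[P2] = 3.4 (similar calculation)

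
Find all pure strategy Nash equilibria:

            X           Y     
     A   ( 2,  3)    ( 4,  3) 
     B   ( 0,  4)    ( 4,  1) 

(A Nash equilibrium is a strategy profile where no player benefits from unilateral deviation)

Nash equilibrium: (A, X), (A, Y)

Work:
Best responses:
  P1 vs X: payoffs [2, 0] → best response A (payoff 2)
  P1 vs Y: payoffs [4, 4] → best response A/B (payoff 4)
  P2 vs A: payoffs [3, 3] → best response X/Y (payoff 3)
  P2 vs B: payoffs [4, 1] → best response X (payoff 4)
Mutual best responses: (A,X), (A,Y) → Nash equilibria.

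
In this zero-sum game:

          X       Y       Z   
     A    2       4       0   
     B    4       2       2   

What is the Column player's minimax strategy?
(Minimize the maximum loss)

Column should play Z, value = 2

Work:
Column player minimizes Row's maximum payoff:
Column X: max payoff to Row = 4
Column Y: max payoff to Row = 4
Column Z: max payoff to Row = 2
Minimum is 2, achieved by column Z.
Minimax strategy: Z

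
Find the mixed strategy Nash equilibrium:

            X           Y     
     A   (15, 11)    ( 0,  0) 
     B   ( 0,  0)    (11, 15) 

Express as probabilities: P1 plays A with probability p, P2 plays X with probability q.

p = 0.5769, q = 0.4231

Work:
Find probabilities that make opponent indifferent:
P2 chooses q to make P1 indifferent between A and B
P1 chooses p to make P2 indifferent between X and Y
Mixed NE: P1 plays (A: 0.5769, B: 0.4231), P2 plays (X: 0.4231, Y: 0.5769)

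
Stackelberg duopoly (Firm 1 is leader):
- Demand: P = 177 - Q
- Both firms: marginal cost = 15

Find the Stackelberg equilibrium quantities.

q₁* (leader) = 81.0, q₂* (follower) = 40.5

Work:
Follower's reaction: q₂ = (a - c - q₁)/2
Leader substitutes: π₁ = q₁·(a - q₁ - (a-c-q₁)/2 - c)
FOC: q₁* = (177 - 15)/2 = 81.00
Then: q₂* = (177 - 15 - 81.0)/2 = 40.50
Leader has first-mover advantage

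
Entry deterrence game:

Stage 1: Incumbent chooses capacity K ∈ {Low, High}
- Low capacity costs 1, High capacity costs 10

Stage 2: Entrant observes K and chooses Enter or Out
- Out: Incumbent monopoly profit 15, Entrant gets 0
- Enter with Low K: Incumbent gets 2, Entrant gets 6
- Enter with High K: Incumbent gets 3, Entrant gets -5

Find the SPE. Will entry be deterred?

SPE: (High, Enter|Low, Out|High); Entry deterred. Incumbent net profit = 5

Work:
After Low K: Entrant enters (6 > 0)
After High K: Entrant stays out (-5 < 0)
Incumbent: Low → 2−1=1, High → 15−10=5
Incumbent chooses High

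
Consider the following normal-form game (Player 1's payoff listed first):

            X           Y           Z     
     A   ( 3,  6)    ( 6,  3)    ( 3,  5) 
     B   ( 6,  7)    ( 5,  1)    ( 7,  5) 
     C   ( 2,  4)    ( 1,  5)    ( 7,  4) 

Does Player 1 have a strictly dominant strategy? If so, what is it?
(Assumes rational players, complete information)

No strictly dominant strategy exists for Player 1

Work:
A strategy strictly dominates another if it gives a strictly higher payoff against every opponent action. Compare each pair of P1's strategies column-by-column:
  A vs B: [3 vs 6, 6 vs 5, 3 vs 7] → A does not strictly dominate B (column X: 3 ≤ 6)
  A vs C: [3 vs 2, 6 vs 1, 3 vs 7] → A does not strictly dominate C (column Z: 3 ≤ 7)
  B vs A: [6 vs 3, 5 vs 6, 7 vs 3] → B does not strictly dominate A (column Y: 5 ≤ 6)
  B vs C: [6 vs 2, 5 vs 1, 7 vs 7] → B does not strictly dominate C (column Z: 7 ≤ 7)
  C vs A: [2 vs 3, 1 vs 6, 7 vs 3] → C does not strictly dominate A (column X: 2 ≤ 3)
  C vs B: [2 vs 6, 1 vs 5, 7 vs 7] → C does not strictly dominate B (column X: 2 ≤ 6)
No single strategy strictly dominates all others → no strictly dominant strategy.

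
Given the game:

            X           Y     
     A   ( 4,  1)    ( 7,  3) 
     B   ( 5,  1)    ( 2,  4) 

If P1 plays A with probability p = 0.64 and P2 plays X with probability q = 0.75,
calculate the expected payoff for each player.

E[P1] = 4.57, E[P2] = 1.59

Work:
E[P1] = p·q·π₁(A,X) + p·(1-q)·π₁(A,Y) + (1-p)·q·π₁(B,X) + (1-p)·(1-q)·π₁(B,Y)
= 0.64·0.75·4 + 0.64·0.25·7 + 0.36·0.75·5 + 0.36·0.25·2
= 4.57

E[P2] = 1.59 (similar calculation)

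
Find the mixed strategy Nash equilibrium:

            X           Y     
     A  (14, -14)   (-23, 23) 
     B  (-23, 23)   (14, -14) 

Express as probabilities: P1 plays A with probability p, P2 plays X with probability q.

p = 0.5, q = 0.5

Work:
Find probabilities that make opponent indifferent:
P2 chooses q to make P1 indifferent between A and B
P1 chooses p to make P2 indifferent between X and Y
Mixed NE: P1 plays (A: 0.5, B: 0.5), P2 plays (X: 0.5, Y: 0.5)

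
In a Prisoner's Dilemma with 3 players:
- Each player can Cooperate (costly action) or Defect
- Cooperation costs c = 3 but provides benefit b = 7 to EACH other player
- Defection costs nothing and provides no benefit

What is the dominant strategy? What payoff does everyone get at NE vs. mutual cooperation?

Dominant: Defect; NE payoff = 0; Coop payoff = 11

Work:
Defect dominates (saves cost c = 3, benefit to others is external)
NE: All defect → everyone gets 0
If all cooperate: each receives (2)×7 - 3 = 11
Social dilemma: 11 > 0 but NE gives 0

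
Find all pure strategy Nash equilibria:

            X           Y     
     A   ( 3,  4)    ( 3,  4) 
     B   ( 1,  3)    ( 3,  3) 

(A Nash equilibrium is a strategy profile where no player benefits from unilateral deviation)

Nash equilibrium: (A, X), (A, Y), (B, Y)

Work:
Best responses:
  P1 vs X: payoffs [3, 1] → best response A (payoff 3)
  P1 vs Y: payoffs [3, 3] → best response A/B (payoff 3)
  P2 vs A: payoffs [4, 4] → best response X/Y (payoff 4)
  P2 vs B: payoffs [3, 3] → best response X/Y (payoff 3)
Mutual best responses: (A,X), (A,Y), (B,Y) → Nash equilibria.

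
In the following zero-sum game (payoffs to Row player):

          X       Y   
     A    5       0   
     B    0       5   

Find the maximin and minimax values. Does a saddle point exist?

Maximin = 0, Minimax = 5, Saddle: False

Work:
Row minimums: [0, 0] → maximin = 0
Column maximums: [5, 5] → minimax = 5
No saddle point (maximin ≠ minimax). Mixed strategy needed.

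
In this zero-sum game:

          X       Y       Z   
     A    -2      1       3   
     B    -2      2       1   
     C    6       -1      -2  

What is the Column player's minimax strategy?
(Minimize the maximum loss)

Column should play Y, value = 2

Work:
Column player minimizes Row's maximum payoff:
Column X: max payoff to Row = 6
Column Y: max payoff to Row = 2
Column Z: max payoff to Row = 3
Minimum is 2, achieved by column Y.
Minimax strategy: Y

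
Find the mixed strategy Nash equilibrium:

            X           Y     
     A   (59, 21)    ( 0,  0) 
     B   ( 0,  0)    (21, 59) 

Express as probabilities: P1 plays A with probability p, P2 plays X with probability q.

p = 0.7375, q = 0.2625

Work:
Find probabilities that make opponent indifferent:
P2 chooses q to make P1 indifferent between A and B
P1 chooses p to make P2 indifferent between X and Y
Mixed NE: P1 plays (A: 0.7375, B: 0.2625), P2 plays (X: 0.2625, Y: 0.7375)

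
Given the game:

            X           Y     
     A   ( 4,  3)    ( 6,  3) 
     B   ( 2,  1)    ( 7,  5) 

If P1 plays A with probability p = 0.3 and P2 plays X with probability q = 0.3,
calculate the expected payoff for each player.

E[P1] = 5.47, E[P2] = 3.56

Work:
E[P1] = p·q·π₁(A,X) + p·(1-q)·π₁(A,Y) + (1-p)·q·π₁(B,X) + (1-p)·(1-q)·π₁(B,Y)
= 0.3·0.3·4 + 0.3·0.7·6 + 0.7·0.3·2 + 0.7·0.7·7
= 5.47

E[P2] = 3.56 (similar calculation)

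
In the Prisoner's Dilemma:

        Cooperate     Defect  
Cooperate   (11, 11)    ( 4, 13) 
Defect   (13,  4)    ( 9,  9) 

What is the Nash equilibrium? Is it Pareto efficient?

(Defect, Defect) is NE; not Pareto efficient

Work:
Defect dominates Cooperate for both players:
If P2 cooperates: Defect (13) > Cooperate (11)
If P2 defects: Defect (9) > Cooperate (4)
NE: (Defect, Defect) with payoff (9, 9)
But (Cooperate, Cooperate) = (11, 11) Pareto dominates (9, 9)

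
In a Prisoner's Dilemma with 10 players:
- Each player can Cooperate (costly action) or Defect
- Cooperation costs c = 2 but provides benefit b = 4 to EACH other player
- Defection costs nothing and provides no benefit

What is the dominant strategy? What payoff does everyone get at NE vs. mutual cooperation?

Dominant: Defect; NE payoff = 0; Coop payoff = 34

Work:
Defect dominates (saves cost c = 2, benefit to others is external)
NE: All defect → everyone gets 0
If all cooperate: each receives (9)×4 - 2 = 34
Social dilemma: 34 > 0 but NE gives 0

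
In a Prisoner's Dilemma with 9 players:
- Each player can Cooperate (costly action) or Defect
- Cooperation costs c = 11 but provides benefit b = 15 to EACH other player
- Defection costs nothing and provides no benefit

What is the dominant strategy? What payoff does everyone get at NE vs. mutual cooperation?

Dominant: Defect; NE payoff = 0; Coop payoff = 109

Work:
Defect dominates (saves cost c = 11, benefit to others is external)
NE: All defect → everyone gets 0
If all cooperate: each receives (8)×15 - 11 = 109
Social dilemma: 109 > 0 but NE gives 0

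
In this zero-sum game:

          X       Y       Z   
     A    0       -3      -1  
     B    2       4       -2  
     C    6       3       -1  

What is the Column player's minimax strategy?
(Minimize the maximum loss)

Column should play Z, value = -1

Work:
Column player minimizes Row's maximum payoff:
Column X: max payoff to Row = 6
Column Y: max payoff to Row = 4
Column Z: max payoff to Row = -1
Minimum is -1, achieved by column Z.
Minimax strategy: Z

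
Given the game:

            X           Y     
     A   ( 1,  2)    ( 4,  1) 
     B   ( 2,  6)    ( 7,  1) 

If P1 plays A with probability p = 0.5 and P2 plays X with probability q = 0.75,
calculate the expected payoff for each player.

E[P1] = 2.5, E[P2] = 3.25

Work:
E[P1] = p·q·π₁(A,X) + p·(1-q)·π₁(A,Y) + (1-p)·q·π₁(B,X) + (1-p)·(1-q)·π₁(B,Y)
= 0.5·0.75·1 + 0.5·0.25·4 + 0.5·0.75·2 + 0.5·0.25·7
= 2.5

E[P2] = 3.25 (similar calculation)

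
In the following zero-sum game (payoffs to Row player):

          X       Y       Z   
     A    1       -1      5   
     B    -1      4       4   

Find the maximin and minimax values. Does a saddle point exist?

Maximin = -1, Minimax = 1, Saddle: False

Work:
Row minimums: [-1, -1] → maximin = -1
Column maximums: [1, 4, 5] → minimax = 1
No saddle point (maximin ≠ minimax). Mixed strategy needed.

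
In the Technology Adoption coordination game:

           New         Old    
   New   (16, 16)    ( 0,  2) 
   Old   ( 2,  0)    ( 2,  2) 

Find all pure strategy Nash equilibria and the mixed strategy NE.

Pure NE: (New, New) and (Old, Old); Mixed NE: p = 0.125, q = 0.125

Work:
Check pure NE:
(New, New): (16, 16) - no unilateral deviation beneficial
(Old, Old): (2, 2) - no unilateral deviation beneficial
Mixed NE: P1 plays New with p = 0.125, P2 plays New with q = 0.125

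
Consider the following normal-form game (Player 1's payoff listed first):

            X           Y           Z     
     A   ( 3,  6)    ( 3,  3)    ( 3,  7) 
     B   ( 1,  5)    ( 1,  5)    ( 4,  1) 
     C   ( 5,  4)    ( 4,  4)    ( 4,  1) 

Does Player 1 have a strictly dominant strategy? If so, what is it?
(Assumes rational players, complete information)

No strictly dominant strategy exists for Player 1

Work:
A strategy strictly dominates another if it gives a strictly higher payoff against every opponent action. Compare each pair of P1's strategies column-by-column:
  A vs B: [3 vs 1, 3 vs 1, 3 vs 4] → A does not strictly dominate B (column Z: 3 ≤ 4)
  A vs C: [3 vs 5, 3 vs 4, 3 vs 4] → A does not strictly dominate C (column X: 3 ≤ 5)
  B vs A: [1 vs 3, 1 vs 3, 4 vs 3] → B does not strictly dominate A (column X: 1 ≤ 3)
  B vs C: [1 vs 5, 1 vs 4, 4 vs 4] → B does not strictly dominate C (column X: 1 ≤ 5)
  C vs A: [5 vs 3, 4 vs 3, 4 vs 3] → C strictly dominates A
  C vs B: [5 vs 1, 4 vs 1, 4 vs 4] → C does not strictly dominate B (column Z: 4 ≤ 4)
No single strategy strictly dominates all others → no strictly dominant strategy.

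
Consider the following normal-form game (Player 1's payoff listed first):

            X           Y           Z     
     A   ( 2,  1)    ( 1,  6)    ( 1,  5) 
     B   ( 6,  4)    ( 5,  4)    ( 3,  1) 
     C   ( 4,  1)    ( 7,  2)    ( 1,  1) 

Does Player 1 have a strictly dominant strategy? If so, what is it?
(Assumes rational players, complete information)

No strictly dominant strategy exists for Player 1

Work:
A strategy strictly dominates another if it gives a strictly higher payoff against every opponent action. Compare each pair of P1's strategies column-by-column:
  A vs B: [2 vs 6, 1 vs 5, 1 vs 3] → A does not strictly dominate B (column X: 2 ≤ 6)
  A vs C: [2 vs 4, 1 vs 7, 1 vs 1] → A does not strictly dominate C (column X: 2 ≤ 4)
  B vs A: [6 vs 2, 5 vs 1, 3 vs 1] → B strictly dominates A
  B vs C: [6 vs 4, 5 vs 7, 3 vs 1] → B does not strictly dominate C (column Y: 5 ≤ 7)
  C vs A: [4 vs 2, 7 vs 1, 1 vs 1] → C does not strictly dominate A (column Z: 1 ≤ 1)
  C vs B: [4 vs 6, 7 vs 5, 1 vs 3] → C does not strictly dominate B (column X: 4 ≤ 6)
No single strategy strictly dominates all others → no strictly dominant strategy.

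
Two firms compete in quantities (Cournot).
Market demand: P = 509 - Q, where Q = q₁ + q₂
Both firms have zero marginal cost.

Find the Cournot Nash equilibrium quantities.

q₁* = q₂* = 169.67; P* = 169.67

Work:
Profit: π_i = P·q_i = (a - q_i - q_j)·q_i
FOC: ∂π_i/∂q_i = a - 2q_i - q_j = 0
Reaction function: q_i = (509 - q_j)/2
Symmetry: q* = 509/3 = 169.67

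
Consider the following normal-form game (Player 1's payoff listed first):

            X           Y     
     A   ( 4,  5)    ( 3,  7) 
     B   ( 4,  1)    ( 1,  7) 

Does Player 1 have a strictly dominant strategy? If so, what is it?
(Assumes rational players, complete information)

No strictly dominant strategy exists for Player 1

Work:
A strategy strictly dominates another if it gives a strictly higher payoff against every opponent action. Compare each pair of P1's strategies column-by-column:
  A vs B: [4 vs 4, 3 vs 1] → A does not strictly dominate B (column X: 4 ≤ 4)
  B vs A: [4 vs 4, 1 vs 3] → B does not strictly dominate A (column X: 4 ≤ 4)
No single strategy strictly dominates all others → no strictly dominant strategy.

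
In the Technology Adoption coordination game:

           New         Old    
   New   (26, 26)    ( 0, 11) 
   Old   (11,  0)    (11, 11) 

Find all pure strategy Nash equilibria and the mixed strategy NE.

Pure NE: (New, New) and (Old, Old); Mixed NE: p = 0.4231, q = 0.4231

Work:
Check pure NE:
(New, New): (26, 26) - no unilateral deviation beneficial
(Old, Old): (11, 11) - no unilateral deviation beneficial
Mixed NE: P1 plays New with p = 0.4231, P2 plays New with q = 0.4231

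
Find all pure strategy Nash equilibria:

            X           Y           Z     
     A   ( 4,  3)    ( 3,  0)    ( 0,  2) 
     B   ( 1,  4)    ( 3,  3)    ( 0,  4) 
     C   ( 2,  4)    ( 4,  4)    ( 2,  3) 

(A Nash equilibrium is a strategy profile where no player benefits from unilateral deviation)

Nash equilibrium: (A, X), (C, Y)

Work:
Best responses:
  P1 vs X: payoffs [4, 1, 2] → best response A (payoff 4)
  P1 vs Y: payoffs [3, 3, 4] → best response C (payoff 4)
  P1 vs Z: payoffs [0, 0, 2] → best response C (payoff 2)
  P2 vs A: payoffs [3, 0, 2] → best response X (payoff 3)
  P2 vs B: payoffs [4, 3, 4] → best response X/Z (payoff 4)
  P2 vs C: payoffs [4, 4, 3] → best response X/Y (payoff 4)
Mutual best responses: (A,X), (C,Y) → Nash equilibria.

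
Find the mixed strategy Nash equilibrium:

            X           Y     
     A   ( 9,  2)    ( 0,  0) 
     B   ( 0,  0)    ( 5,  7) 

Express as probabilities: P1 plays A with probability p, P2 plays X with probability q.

p = 0.7778, q = 0.3571

Work:
Find probabilities that make opponent indifferent:
P2 chooses q to make P1 indifferent between A and B
P1 chooses p to make P2 indifferent between X and Y
Mixed NE: P1 plays (A: 0.7778, B: 0.2222), P2 plays (X: 0.3571, Y: 0.6429)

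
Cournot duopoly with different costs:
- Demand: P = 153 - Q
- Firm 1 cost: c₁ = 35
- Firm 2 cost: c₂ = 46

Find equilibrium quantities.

q₁* = 43.0, q₂* = 32.0

Work:
Reaction: q₁ = (153 - 35 - q₂)/2
Reaction: q₂ = (153 - 46 - q₁)/2
Solve simultaneously:
q₁* = (153 - 2×35 + 46)/3 = 43.0
q₂* = (153 - 2×46 + 35)/3 = 32.0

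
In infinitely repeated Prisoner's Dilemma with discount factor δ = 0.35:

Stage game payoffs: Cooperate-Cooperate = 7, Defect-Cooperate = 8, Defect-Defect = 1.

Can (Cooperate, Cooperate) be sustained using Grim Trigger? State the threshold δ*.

δ* = 0.1429; since δ = 0.35 ≥ 0.1429, cooperation can be sustained

Work:
For Grim Trigger:
Cooperate forever: 7/(1-δ)
Defect then punished: 8 + 1·δ/(1-δ)
Need: 7/(1-δ) ≥ 8 + 1·δ/(1-δ)
Solving: δ ≥ (T-R)/(T-P) = (8-7)/(8-1) = 0.1429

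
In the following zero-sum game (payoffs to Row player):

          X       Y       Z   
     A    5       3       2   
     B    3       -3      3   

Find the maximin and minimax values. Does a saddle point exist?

Maximin = 2, Minimax = 3, Saddle: False

Work:
Row minimums: [2, -3] → maximin = 2
Column maximums: [5, 3, 3] → minimax = 3
No saddle point (maximin ≠ minimax). Mixed strategy needed.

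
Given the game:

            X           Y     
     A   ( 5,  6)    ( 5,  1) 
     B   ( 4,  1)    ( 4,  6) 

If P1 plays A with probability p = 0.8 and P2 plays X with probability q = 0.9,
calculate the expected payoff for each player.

E[P1] = 4.8, E[P2] = 4.7

Work:
E[P1] = p·q·π₁(A,X) + p·(1-q)·π₁(A,Y) + (1-p)·q·π₁(B,X) + (1-p)·(1-q)·π₁(B,Y)
= 0.8·0.9·5 + 0.8·0.1·5 + 0.2·0.9·4 + 0.2·0.1·4
= 4.8

E[P2] = 4.7 (similar calculation)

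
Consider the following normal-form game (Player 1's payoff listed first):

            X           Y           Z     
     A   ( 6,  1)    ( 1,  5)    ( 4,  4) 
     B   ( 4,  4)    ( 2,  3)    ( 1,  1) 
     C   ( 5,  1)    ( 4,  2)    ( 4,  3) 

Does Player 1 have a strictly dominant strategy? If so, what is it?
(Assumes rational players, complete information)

No strictly dominant strategy exists for Player 1

Work:
A strategy strictly dominates another if it gives a strictly higher payoff against every opponent action. Compare each pair of P1's strategies column-by-column:
  A vs B: [6 vs 4, 1 vs 2, 4 vs 1] → A does not strictly dominate B (column Y: 1 ≤ 2)
  A vs C: [6 vs 5, 1 vs 4, 4 vs 4] → A does not strictly dominate C (column Y: 1 ≤ 4)
  B vs A: [4 vs 6, 2 vs 1, 1 vs 4] → B does not strictly dominate A (column X: 4 ≤ 6)
  B vs C: [4 vs 5, 2 vs 4, 1 vs 4] → B does not strictly dominate C (column X: 4 ≤ 5)
  C vs A: [5 vs 6, 4 vs 1, 4 vs 4] → C does not strictly dominate A (column X: 5 ≤ 6)
  C vs B: [5 vs 4, 4 vs 2, 4 vs 1] → C strictly dominates B
No single strategy strictly dominates all others → no strictly dominant strategy.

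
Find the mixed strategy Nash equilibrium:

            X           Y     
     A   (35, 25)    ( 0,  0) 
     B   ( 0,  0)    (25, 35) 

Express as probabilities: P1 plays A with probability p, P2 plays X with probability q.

p = 0.5833, q = 0.4167

Work:
Find probabilities that make opponent indifferent:
P2 chooses q to make P1 indifferent between A and B
P1 chooses p to make P2 indifferent between X and Y
Mixed NE: P1 plays (A: 0.5833, B: 0.4167), P2 plays (X: 0.4167, Y: 0.5833)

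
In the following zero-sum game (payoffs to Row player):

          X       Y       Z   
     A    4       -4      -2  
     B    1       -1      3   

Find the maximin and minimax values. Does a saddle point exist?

Maximin = -1, Minimax = -1, Saddle: True

Work:
Row minimums: [-4, -1] → maximin = -1
Column maximums: [4, -1, 3] → minimax = -1
Saddle point exists! Game value = -1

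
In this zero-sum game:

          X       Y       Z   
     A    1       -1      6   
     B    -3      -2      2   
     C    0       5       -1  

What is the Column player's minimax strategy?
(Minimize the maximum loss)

Column should play X, value = 1

Work:
Column player minimizes Row's maximum payoff:
Column X: max payoff to Row = 1
Column Y: max payoff to Row = 5
Column Z: max payoff to Row = 6
Minimum is 1, achieved by column X.
Minimax strategy: X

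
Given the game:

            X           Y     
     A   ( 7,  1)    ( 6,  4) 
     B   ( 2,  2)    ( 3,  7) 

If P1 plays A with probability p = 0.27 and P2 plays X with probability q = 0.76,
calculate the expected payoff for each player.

E[P1] = 3.4604, E[P2] = 2.8004

Work:
E[P1] = p·q·π₁(A,X) + p·(1-q)·π₁(A,Y) + (1-p)·q·π₁(B,X) + (1-p)·(1-q)·π₁(B,Y)
= 0.27·0.76·7 + 0.27·0.24·6 + 0.73·0.76·2 + 0.73·0.24·3
= 3.4604

E[P2] = 2.8004 (similar calculation)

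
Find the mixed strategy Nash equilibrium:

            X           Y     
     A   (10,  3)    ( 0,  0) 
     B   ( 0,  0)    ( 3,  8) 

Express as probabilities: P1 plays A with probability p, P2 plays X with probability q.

p = 0.7273, q = 0.2308

Work:
Find probabilities that make opponent indifferent:
P2 chooses q to make P1 indifferent between A and B
P1 chooses p to make P2 indifferent between X and Y
Mixed NE: P1 plays (A: 0.7273, B: 0.2727), P2 plays (X: 0.2308, Y: 0.7692)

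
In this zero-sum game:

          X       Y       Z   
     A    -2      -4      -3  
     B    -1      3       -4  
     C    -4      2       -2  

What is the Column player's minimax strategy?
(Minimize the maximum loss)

Column should play Z, value = -2

Work:
Column player minimizes Row's maximum payoff:
Column X: max payoff to Row = -1
Column Y: max payoff to Row = 3
Column Z: max payoff to Row = -2
Minimum is -2, achieved by column Z.
Minimax strategy: Z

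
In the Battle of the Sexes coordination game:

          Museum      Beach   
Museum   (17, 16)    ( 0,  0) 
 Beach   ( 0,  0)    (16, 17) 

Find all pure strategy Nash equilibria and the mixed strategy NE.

Pure NE: (Museum, Museum) and (Beach, Beach); Mixed NE: p = 0.5152, q = 0.4848

Work:
Check pure NE:
(Museum, Museum): (17, 16) - no unilateral deviation beneficial
(Beach, Beach): (16, 17) - no unilateral deviation beneficial
Mixed NE: P1 plays Museum with p = 0.5152, P2 plays Museum with q = 0.4848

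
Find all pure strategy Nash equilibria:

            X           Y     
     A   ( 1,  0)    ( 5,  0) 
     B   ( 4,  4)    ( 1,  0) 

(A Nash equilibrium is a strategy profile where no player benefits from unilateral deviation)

Nash equilibrium: (A, Y), (B, X)

Work:
Best responses:
  P1 vs X: payoffs [1, 4] → best response B (payoff 4)
  P1 vs Y: payoffs [5, 1] → best response A (payoff 5)
  P2 vs A: payoffs [0, 0] → best response X/Y (payoff 0)
  P2 vs B: payoffs [4, 0] → best response X (payoff 4)
Mutual best responses: (A,Y), (B,X) → Nash equilibria.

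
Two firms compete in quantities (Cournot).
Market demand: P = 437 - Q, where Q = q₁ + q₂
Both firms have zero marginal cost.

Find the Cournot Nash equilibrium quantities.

q₁* = q₂* = 145.67; P* = 145.67

Work:
Profit: π_i = P·q_i = (a - q_i - q_j)·q_i
FOC: ∂π_i/∂q_i = a - 2q_i - q_j = 0
Reaction function: q_i = (437 - q_j)/2
Symmetry: q* = 437/3 = 145.67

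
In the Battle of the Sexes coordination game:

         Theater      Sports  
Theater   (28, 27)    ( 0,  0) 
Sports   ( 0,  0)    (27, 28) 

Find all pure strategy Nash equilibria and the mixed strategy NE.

Pure NE: (Theater, Theater) and (Sports, Sports); Mixed NE: p = 0.5091, q = 0.4909

Work:
Check pure NE:
(Theater, Theater): (28, 27) - no unilateral deviation beneficial
(Sports, Sports): (27, 28) - no unilateral deviation beneficial
Mixed NE: P1 plays Theater with p = 0.5091, P2 plays Theater with q = 0.4909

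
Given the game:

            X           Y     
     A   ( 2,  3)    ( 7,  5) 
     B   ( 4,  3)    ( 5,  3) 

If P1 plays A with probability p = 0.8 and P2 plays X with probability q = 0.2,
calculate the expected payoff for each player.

E[P1] = 5.76, E[P2] = 4.28

Work:
E[P1] = p·q·π₁(A,X) + p·(1-q)·π₁(A,Y) + (1-p)·q·π₁(B,X) + (1-p)·(1-q)·π₁(B,Y)
= 0.8·0.2·2 + 0.8·0.8·7 + 0.2·0.2·4 + 0.2·0.8·5
= 5.76

E[P2] = 4.28 (similar calculation)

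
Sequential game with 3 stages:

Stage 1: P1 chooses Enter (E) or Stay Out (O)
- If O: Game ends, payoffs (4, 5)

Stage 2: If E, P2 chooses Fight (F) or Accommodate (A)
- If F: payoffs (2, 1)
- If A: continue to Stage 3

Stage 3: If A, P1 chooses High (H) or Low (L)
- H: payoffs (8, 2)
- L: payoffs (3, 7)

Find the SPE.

SPE: (E, A, H); Outcome (8, 2)

Work:
Stage 3: P1 chooses H (8 vs 3)
Stage 2: P2: F->1, A->2 (anticipating H). Choose A
Stage 1: P1: O->4, E->8 (anticipating A, H). Choose E
SPE path: E -> A -> H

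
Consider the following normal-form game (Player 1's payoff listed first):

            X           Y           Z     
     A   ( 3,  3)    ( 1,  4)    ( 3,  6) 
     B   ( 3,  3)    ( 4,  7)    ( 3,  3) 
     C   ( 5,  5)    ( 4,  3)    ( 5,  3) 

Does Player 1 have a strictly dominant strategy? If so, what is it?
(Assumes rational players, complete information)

No strictly dominant strategy exists for Player 1

Work:
A strategy strictly dominates another if it gives a strictly higher payoff against every opponent action. Compare each pair of P1's strategies column-by-column:
  A vs B: [3 vs 3, 1 vs 4, 3 vs 3] → A does not strictly dominate B (column X: 3 ≤ 3)
  A vs C: [3 vs 5, 1 vs 4, 3 vs 5] → A does not strictly dominate C (column X: 3 ≤ 5)
  B vs A: [3 vs 3, 4 vs 1, 3 vs 3] → B does not strictly dominate A (column X: 3 ≤ 3)
  B vs C: [3 vs 5, 4 vs 4, 3 vs 5] → B does not strictly dominate C (column X: 3 ≤ 5)
  C vs A: [5 vs 3, 4 vs 1, 5 vs 3] → C strictly dominates A
  C vs B: [5 vs 3, 4 vs 4, 5 vs 3] → C does not strictly dominate B (column Y: 4 ≤ 4)
No single strategy strictly dominates all others → no strictly dominant strategy.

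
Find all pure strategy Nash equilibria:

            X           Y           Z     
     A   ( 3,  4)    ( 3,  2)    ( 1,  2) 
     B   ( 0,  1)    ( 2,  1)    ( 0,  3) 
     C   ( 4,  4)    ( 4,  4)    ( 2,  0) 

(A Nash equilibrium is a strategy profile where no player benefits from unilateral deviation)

Nash equilibrium: (C, X), (C, Y)

Work:
Best responses:
  P1 vs X: payoffs [3, 0, 4] → best response C (payoff 4)
  P1 vs Y: payoffs [3, 2, 4] → best response C (payoff 4)
  P1 vs Z: payoffs [1, 0, 2] → best response C (payoff 2)
  P2 vs A: payoffs [4, 2, 2] → best response X (payoff 4)
  P2 vs B: payoffs [1, 1, 3] → best response Z (payoff 3)
  P2 vs C: payoffs [4, 4, 0] → best response X/Y (payoff 4)
Mutual best responses: (C,X), (C,Y) → Nash equilibria.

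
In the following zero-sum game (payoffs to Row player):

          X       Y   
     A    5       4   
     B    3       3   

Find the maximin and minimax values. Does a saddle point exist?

Maximin = 4, Minimax = 4, Saddle: True

Work:
Row minimums: [4, 3] → maximin = 4
Column maximums: [5, 4] → minimax = 4
Saddle point exists! Game value = 4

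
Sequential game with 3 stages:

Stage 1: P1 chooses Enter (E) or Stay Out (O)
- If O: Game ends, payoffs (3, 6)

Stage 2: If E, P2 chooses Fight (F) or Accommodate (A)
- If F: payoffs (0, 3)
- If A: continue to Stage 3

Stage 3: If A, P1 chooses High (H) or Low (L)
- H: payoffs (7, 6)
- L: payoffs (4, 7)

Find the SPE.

SPE: (E, A, H); Outcome (7, 6)

Work:
Stage 3: P1 chooses H (7 vs 4)
Stage 2: P2: F->3, A->6 (anticipating H). Choose A
Stage 1: P1: O->3, E->7 (anticipating A, H). Choose E
SPE path: E -> A -> H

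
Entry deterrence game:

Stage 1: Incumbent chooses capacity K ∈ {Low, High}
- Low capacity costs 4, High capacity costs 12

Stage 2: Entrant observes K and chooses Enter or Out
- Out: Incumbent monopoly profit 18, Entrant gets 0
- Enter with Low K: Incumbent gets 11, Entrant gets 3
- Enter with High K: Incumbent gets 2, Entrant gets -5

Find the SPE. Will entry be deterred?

SPE: (Low, Enter|Low, Out|High); Entry not deterred. Incumbent net profit = 7, Entrant gets 3

Work:
After Low K: Entrant enters (3 > 0)
After High K: Entrant stays out (-5 < 0)
Incumbent: Low → 11−4=7, High → 18−12=6
Incumbent chooses Low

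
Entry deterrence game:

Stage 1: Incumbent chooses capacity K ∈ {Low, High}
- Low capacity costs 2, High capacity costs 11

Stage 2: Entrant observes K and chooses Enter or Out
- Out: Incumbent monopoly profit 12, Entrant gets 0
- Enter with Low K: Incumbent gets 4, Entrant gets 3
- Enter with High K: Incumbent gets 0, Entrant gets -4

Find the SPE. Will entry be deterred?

SPE: (Low, Enter|Low, Out|High); Entry not deterred. Incumbent net profit = 2, Entrant gets 3

Work:
After Low K: Entrant enters (3 > 0)
After High K: Entrant stays out (-4 < 0)
Incumbent: Low → 4−2=2, High → 12−11=1
Incumbent chooses Low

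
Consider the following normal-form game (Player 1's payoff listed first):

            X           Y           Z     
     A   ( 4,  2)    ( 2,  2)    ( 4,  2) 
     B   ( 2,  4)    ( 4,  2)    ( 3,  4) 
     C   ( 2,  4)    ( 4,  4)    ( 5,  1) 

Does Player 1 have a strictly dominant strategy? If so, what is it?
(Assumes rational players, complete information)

No strictly dominant strategy exists for Player 1

Work:
A strategy strictly dominates another if it gives a strictly higher payoff against every opponent action. Compare each pair of P1's strategies column-by-column:
  A vs B: [4 vs 2, 2 vs 4, 4 vs 3] → A does not strictly dominate B (column Y: 2 ≤ 4)
  A vs C: [4 vs 2, 2 vs 4, 4 vs 5] → A does not strictly dominate C (column Y: 2 ≤ 4)
  B vs A: [2 vs 4, 4 vs 2, 3 vs 4] → B does not strictly dominate A (column X: 2 ≤ 4)
  B vs C: [2 vs 2, 4 vs 4, 3 vs 5] → B does not strictly dominate C (column X: 2 ≤ 2)
  C vs A: [2 vs 4, 4 vs 2, 5 vs 4] → C does not strictly dominate A (column X: 2 ≤ 4)
  C vs B: [2 vs 2, 4 vs 4, 5 vs 3] → C does not strictly dominate B (column X: 2 ≤ 2)
No single strategy strictly dominates all others → no strictly dominant strategy.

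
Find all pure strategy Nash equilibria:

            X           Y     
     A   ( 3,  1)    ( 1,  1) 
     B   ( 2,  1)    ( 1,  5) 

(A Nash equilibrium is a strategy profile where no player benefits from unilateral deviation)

Nash equilibrium: (A, X), (A, Y), (B, Y)

Work:
Best responses:
  P1 vs X: payoffs [3, 2] → best response A (payoff 3)
  P1 vs Y: payoffs [1, 1] → best response A/B (payoff 1)
  P2 vs A: payoffs [1, 1] → best response X/Y (payoff 1)
  P2 vs B: payoffs [1, 5] → best response Y (payoff 5)
Mutual best responses: (A,X), (A,Y), (B,Y) → Nash equilibria.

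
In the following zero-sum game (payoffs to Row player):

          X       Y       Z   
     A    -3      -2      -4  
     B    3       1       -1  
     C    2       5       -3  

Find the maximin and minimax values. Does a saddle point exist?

Maximin = -1, Minimax = -1, Saddle: True

Work:
Row minimums: [-4, -1, -3] → maximin = -1
Column maximums: [3, 5, -1] → minimax = -1
Saddle point exists! Game value = -1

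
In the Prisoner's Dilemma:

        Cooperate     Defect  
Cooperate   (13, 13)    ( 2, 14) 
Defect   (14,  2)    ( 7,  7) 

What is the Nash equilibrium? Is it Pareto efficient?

(Defect, Defect) is NE; not Pareto efficient

Work:
Defect dominates Cooperate for both players:
If P2 cooperates: Defect (14) > Cooperate (13)
If P2 defects: Defect (7) > Cooperate (2)
NE: (Defect, Defect) with payoff (7, 7)
But (Cooperate, Cooperate) = (13, 13) Pareto dominates (7, 7)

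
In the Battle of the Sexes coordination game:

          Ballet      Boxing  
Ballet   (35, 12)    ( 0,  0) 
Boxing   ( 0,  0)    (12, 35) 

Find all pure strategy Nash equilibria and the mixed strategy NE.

Pure NE: (Ballet, Ballet) and (Boxing, Boxing); Mixed NE: p = 0.7447, q = 0.2553

Work:
Check pure NE:
(Ballet, Ballet): (35, 12) - no unilateral deviation beneficial
(Boxing, Boxing): (12, 35) - no unilateral deviation beneficial
Mixed NE: P1 plays Ballet with p = 0.7447, P2 plays Ballet with q = 0.2553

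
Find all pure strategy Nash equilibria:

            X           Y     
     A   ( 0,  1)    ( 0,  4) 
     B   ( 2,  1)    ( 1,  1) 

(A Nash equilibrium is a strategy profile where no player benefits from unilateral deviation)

Nash equilibrium: (B, X), (B, Y)

Work:
Best responses:
  P1 vs X: payoffs [0, 2] → best response B (payoff 2)
  P1 vs Y: payoffs [0, 1] → best response B (payoff 1)
  P2 vs A: payoffs [1, 4] → best response Y (payoff 4)
  P2 vs B: payoffs [1, 1] → best response X/Y (payoff 1)
Mutual best responses: (B,X), (B,Y) → Nash equilibria.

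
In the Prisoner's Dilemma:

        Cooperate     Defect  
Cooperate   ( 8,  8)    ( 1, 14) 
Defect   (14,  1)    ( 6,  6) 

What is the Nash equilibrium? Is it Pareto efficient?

(Defect, Defect) is NE; not Pareto efficient

Work:
Defect dominates Cooperate for both players:
If P2 cooperates: Defect (14) > Cooperate (8)
If P2 defects: Defect (6) > Cooperate (1)
NE: (Defect, Defect) with payoff (6, 6)
But (Cooperate, Cooperate) = (8, 8) Pareto dominates (6, 6)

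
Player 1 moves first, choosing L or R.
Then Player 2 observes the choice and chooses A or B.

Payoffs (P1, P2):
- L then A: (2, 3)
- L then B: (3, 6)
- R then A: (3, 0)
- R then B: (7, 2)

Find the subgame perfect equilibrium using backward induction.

P1 plays R, P2 plays B after L and B after R; Payoff (7, 2)

Work:
Backward induction:
After L: P2 chooses B → P1 gets 3
After R: P2 chooses B → P1 gets 7
P1 chooses R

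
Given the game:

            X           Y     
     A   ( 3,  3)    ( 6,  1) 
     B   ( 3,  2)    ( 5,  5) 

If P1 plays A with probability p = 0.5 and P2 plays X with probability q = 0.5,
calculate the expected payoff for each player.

E[P1] = 4.25, E[P2] = 2.75

Work:
E[P1] = p·q·π₁(A,X) + p·(1-q)·π₁(A,Y) + (1-p)·q·π₁(B,X) + (1-p)·(1-q)·π₁(B,Y)
= 0.5·0.5·3 + 0.5·0.5·6 + 0.5·0.5·3 + 0.5·0.5·5
= 4.25

E[P2] = 2.75 (similar calculation)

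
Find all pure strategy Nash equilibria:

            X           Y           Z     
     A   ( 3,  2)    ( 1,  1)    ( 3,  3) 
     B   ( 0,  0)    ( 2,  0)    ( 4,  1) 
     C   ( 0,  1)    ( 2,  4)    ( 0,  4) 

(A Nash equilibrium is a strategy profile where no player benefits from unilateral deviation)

Nash equilibrium: (B, Z), (C, Y)

Work:
Best responses:
  P1 vs X: payoffs [3, 0, 0] → best response A (payoff 3)
  P1 vs Y: payoffs [1, 2, 2] → best response B/C (payoff 2)
  P1 vs Z: payoffs [3, 4, 0] → best response B (payoff 4)
  P2 vs A: payoffs [2, 1, 3] → best response Z (payoff 3)
  P2 vs B: payoffs [0, 0, 1] → best response Z (payoff 1)
  P2 vs C: payoffs [1, 4, 4] → best response Y/Z (payoff 4)
Mutual best responses: (B,Z), (C,Y) → Nash equilibria.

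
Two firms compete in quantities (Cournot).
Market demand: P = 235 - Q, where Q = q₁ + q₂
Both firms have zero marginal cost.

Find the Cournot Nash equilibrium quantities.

q₁* = q₂* = 78.33; P* = 78.33

Work:
Profit: π_i = P·q_i = (a - q_i - q_j)·q_i
FOC: ∂π_i/∂q_i = a - 2q_i - q_j = 0
Reaction function: q_i = (235 - q_j)/2
Symmetry: q* = 235/3 = 78.33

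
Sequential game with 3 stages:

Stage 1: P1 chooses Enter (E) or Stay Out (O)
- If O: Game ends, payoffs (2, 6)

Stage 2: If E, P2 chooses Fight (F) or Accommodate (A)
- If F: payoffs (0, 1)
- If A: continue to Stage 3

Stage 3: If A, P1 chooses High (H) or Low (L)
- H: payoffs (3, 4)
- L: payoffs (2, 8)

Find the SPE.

SPE: (E, A, H); Outcome (3, 4)

Work:
Stage 3: P1 chooses H (3 vs 2)
Stage 2: P2: F->1, A->4 (anticipating H). Choose A
Stage 1: P1: O->2, E->3 (anticipating A, H). Choose E
SPE path: E -> A -> H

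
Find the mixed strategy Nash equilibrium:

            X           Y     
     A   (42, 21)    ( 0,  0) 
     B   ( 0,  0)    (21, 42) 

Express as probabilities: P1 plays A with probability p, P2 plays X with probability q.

p = 0.6667, q = 0.3333

Work:
Find probabilities that make opponent indifferent:
P2 chooses q to make P1 indifferent between A and B
P1 chooses p to make P2 indifferent between X and Y
Mixed NE: P1 plays (A: 0.6667, B: 0.3333), P2 plays (X: 0.3333, Y: 0.6667)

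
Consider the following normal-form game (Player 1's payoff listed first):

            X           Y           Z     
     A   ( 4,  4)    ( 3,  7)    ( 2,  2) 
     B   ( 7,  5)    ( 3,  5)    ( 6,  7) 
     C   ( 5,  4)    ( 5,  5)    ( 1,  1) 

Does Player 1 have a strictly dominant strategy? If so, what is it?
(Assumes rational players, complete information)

No strictly dominant strategy exists for Player 1

Work:
A strategy strictly dominates another if it gives a strictly higher payoff against every opponent action. Compare each pair of P1's strategies column-by-column:
  A vs B: [4 vs 7, 3 vs 3, 2 vs 6] → A does not strictly dominate B (column X: 4 ≤ 7)
  A vs C: [4 vs 5, 3 vs 5, 2 vs 1] → A does not strictly dominate C (column X: 4 ≤ 5)
  B vs A: [7 vs 4, 3 vs 3, 6 vs 2] → B does not strictly dominate A (column Y: 3 ≤ 3)
  B vs C: [7 vs 5, 3 vs 5, 6 vs 1] → B does not strictly dominate C (column Y: 3 ≤ 5)
  C vs A: [5 vs 4, 5 vs 3, 1 vs 2] → C does not strictly dominate A (column Z: 1 ≤ 2)
  C vs B: [5 vs 7, 5 vs 3, 1 vs 6] → C does not strictly dominate B (column X: 5 ≤ 7)
No single strategy strictly dominates all others → no strictly dominant strategy.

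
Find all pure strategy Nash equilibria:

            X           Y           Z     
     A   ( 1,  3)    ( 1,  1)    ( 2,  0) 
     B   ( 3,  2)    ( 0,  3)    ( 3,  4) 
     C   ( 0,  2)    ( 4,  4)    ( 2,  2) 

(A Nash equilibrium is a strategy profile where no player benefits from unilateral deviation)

Nash equilibrium: (B, Z), (C, Y)

Work:
Best responses:
  P1 vs X: payoffs [1, 3, 0] → best response B (payoff 3)
  P1 vs Y: payoffs [1, 0, 4] → best response C (payoff 4)
  P1 vs Z: payoffs [2, 3, 2] → best response B (payoff 3)
  P2 vs A: payoffs [3, 1, 0] → best response X (payoff 3)
  P2 vs B: payoffs [2, 3, 4] → best response Z (payoff 4)
  P2 vs C: payoffs [2, 4, 2] → best response Y (payoff 4)
Mutual best responses: (B,Z), (C,Y) → Nash equilibria.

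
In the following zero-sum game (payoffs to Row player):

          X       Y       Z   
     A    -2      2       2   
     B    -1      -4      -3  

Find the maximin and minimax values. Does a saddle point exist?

Maximin = -2, Minimax = -1, Saddle: False

Work:
Row minimums: [-2, -4] → maximin = -2
Column maximums: [-1, 2, 2] → minimax = -1
No saddle point (maximin ≠ minimax). Mixed strategy needed.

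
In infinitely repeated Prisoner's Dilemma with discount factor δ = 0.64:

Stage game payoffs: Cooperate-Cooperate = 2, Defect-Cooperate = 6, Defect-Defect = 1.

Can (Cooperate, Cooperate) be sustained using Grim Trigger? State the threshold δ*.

δ* = 0.8; since δ = 0.64 < 0.8, cooperation cannot be sustained

Work:
For Grim Trigger:
Cooperate forever: 2/(1-δ)
Defect then punished: 6 + 1·δ/(1-δ)
Need: 2/(1-δ) ≥ 6 + 1·δ/(1-δ)
Solving: δ ≥ (T-R)/(T-P) = (6-2)/(6-1) = 0.8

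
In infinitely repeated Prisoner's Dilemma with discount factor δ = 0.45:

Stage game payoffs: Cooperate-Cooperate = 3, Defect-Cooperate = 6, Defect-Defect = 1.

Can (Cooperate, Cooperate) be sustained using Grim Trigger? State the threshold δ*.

δ* = 0.6; since δ = 0.45 < 0.6, cooperation cannot be sustained

Work:
For Grim Trigger:
Cooperate forever: 3/(1-δ)
Defect then punished: 6 + 1·δ/(1-δ)
Need: 3/(1-δ) ≥ 6 + 1·δ/(1-δ)
Solving: δ ≥ (T-R)/(T-P) = (6-3)/(6-1) = 0.6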